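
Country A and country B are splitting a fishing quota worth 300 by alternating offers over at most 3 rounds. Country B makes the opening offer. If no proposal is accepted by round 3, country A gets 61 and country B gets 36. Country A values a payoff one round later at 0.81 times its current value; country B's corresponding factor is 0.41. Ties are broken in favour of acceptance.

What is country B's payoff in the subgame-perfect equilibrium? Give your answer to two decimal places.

Round 3 (country B proposes): country A gets 61 if talks fail, so country B offers 61 and keeps 239.
Round 2 (country A proposes): country B can get 239 next round, worth 0.41 × 239 = 97.99 now. Country A offers 97.99 and keeps 300 − 97.99 = 202.01.
Round 1 (country B proposes): country A can get 202.01 next round, worth 0.81 × 202.01 = 163.6281 now. Country B offers 163.6281 and keeps 300 − 163.6281 = 136.3719.

136.37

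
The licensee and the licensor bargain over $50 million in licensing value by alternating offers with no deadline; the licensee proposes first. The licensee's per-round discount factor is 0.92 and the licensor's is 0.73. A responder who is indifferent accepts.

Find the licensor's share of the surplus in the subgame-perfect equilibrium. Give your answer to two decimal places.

8.89

In a stationary SPE each proposer offers the other exactly their discounted continuation value.
If the licensee keeps x when proposing and the licensor keeps y when proposing, then x = 50 − 0.73y and y = 50 − 0.92x.
Solving: x = 50(1 − 0.73) / (1 − 0.92·0.73) = 13.5 / 0.3284 ≈ 41.1084.
The licensor gets 50 − 41.1084 ≈ 8.8916.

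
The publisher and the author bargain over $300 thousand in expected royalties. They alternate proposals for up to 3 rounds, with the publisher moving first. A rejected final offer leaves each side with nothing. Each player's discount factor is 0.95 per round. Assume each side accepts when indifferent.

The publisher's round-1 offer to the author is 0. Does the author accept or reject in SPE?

Reject

Round 3 (the publisher proposes): rejection yields 0 for the author; the publisher offers 0 and keeps 300.
Round 2 (the author proposes): the publisher can get 300 next round, worth 0.95 × 300 = 285 now. The author offers 285 and keeps 300 − 285 = 15.
So by rejecting in round 1, the author gets 15 next round, worth 0.95 × 15 = 14.25 now.
Offer 0 < 14.25, so the author rejects.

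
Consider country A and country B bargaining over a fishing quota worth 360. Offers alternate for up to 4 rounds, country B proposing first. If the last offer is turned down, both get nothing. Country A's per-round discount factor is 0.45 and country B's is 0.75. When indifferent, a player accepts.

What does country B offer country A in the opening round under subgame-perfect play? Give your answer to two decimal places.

95.18

Round 4 (country A proposes): country B will accept anything ≥ 0, so country A offers 0 and keeps 360.
Round 3 (country B proposes): country A can get 360 next round, worth 0.45 × 360 = 162 now, so country B offers 162, keeping 198.
Round 2 (country A proposes): country B can get 198 next round, worth 0.75 × 198 = 148.5 now. Country A offers 148.5 and keeps 360 − 148.5 = 211.5.
Round 1 (country B proposes): country A can get 211.5 next round, worth 0.45 × 211.5 = 95.175 now, so country B offers 95.175, keeping 264.825.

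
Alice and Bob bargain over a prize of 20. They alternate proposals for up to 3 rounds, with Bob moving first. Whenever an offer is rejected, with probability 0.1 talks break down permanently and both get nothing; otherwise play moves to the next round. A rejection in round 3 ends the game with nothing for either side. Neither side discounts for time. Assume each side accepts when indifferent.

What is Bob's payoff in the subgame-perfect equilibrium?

18.2

By backward induction:
Round 3 (Bob proposes): rejection yields 0 for Alice; Bob offers 0 and keeps 20.
Round 2 (Alice proposes): rejecting gives Bob an expected 0.9 × 20 = 18; Alice offers that and keeps 2.
Round 1 (Bob proposes): rejecting gives Alice an expected 0.9 × 2 = 1.8. Bob offers 1.8 and keeps 20 − 1.8 = 18.2.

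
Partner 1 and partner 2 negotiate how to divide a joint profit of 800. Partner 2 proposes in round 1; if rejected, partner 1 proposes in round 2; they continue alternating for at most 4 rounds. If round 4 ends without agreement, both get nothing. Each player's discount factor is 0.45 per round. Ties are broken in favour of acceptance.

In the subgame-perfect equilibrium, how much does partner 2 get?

Round 4 (partner 1 proposes): rejection yields 0 for partner 2; partner 1 offers 0 and keeps 800.
Round 3 (partner 2 proposes): partner 1 can get 800 next round, worth 0.45 × 800 = 360 now; partner 2 offers that and keeps 440.
Round 2 (partner 1 proposes): partner 2 can get 440 next round, worth 0.45 × 440 = 198 now. Partner 1 offers 198 and keeps 800 − 198 = 602.
Round 1 (partner 2 proposes): partner 1 can get 602 next round, worth 0.45 × 602 = 270.9 now, so partner 2 offers 270.9, keeping 529.1.

529.1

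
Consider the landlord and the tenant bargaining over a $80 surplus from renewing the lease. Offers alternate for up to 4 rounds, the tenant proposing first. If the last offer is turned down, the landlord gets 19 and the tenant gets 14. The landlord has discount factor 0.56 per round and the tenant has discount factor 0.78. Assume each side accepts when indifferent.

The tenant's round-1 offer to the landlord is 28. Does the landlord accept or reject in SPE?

Accept

Work out the landlord's continuation value if the offer is rejected.
Round 4 (the landlord proposes): the tenant gets 14 if talks fail, so the landlord offers 14 and keeps 66.
Round 3 (the tenant proposes): the landlord can get 66 next round, worth 0.56 × 66 = 36.96 now. The tenant offers 36.96 and keeps 80 − 36.96 = 43.04.
Round 2 (the landlord proposes): the tenant can get 43.04 next round, worth 0.78 × 43.04 = 33.5712 now; the landlord offers that and keeps 46.4288.
So by rejecting in round 1, the landlord gets 46.4288 next round, worth 0.56 × 46.4288 = 26.000128 now.
Offer 28 ≥ 26.000128, so the landlord accepts.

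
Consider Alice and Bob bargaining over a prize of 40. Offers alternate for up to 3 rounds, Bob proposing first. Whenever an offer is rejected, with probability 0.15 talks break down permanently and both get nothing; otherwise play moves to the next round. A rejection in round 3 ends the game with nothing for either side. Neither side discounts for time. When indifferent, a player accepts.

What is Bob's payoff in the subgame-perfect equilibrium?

34.9

By backward induction:
Round 3 (Bob proposes): Alice will accept anything ≥ 0, so Bob offers 0 and keeps 40.
Round 2 (Alice proposes): rejecting gives Bob an expected 0.85 × 40 = 34. Alice offers 34 and keeps 40 − 34 = 6.
Round 1 (Bob proposes): rejecting gives Alice an expected 0.85 × 6 = 5.1; Bob offers that and keeps 34.9.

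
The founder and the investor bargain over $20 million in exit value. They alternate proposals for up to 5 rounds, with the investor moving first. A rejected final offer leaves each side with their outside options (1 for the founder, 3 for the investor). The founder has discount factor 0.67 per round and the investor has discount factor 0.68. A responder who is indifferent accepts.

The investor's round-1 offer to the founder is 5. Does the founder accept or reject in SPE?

Reject

Work out the founder's continuation value if the offer is rejected.
Round 5 (the investor proposes): the founder gets 1 if talks fail, so the investor offers 1 and keeps 19.
Round 4 (the founder proposes): the investor can get 19 next round, worth 0.68 × 19 = 12.92 now. The founder offers 12.92 and keeps 20 − 12.92 = 7.08.
Round 3 (the investor proposes): the founder can get 7.08 next round, worth 0.67 × 7.08 = 4.7436 now. The investor offers 4.7436 and keeps 20 − 4.7436 = 15.2564.
Round 2 (the founder proposes): the investor can get 15.2564 next round, worth 0.68 × 15.2564 = 10.374352 now. The founder offers 10.374352 and keeps 20 − 10.374352 = 9.625648.
So by rejecting in round 1, the founder gets 9.625648 next round, worth 0.67 × 9.625648 = 6.44918416 now.
Offer 5 < 6.44918416, so the founder rejects.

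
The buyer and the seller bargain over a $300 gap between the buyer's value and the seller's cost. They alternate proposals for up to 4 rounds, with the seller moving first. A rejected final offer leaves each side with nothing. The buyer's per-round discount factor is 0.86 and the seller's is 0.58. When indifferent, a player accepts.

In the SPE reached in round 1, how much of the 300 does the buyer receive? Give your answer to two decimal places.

237.05

Solve by backward induction from round 4.
Round 4 (the buyer proposes): the seller will accept anything ≥ 0, so the buyer offers 0 and keeps 300.
Round 3 (the seller proposes): the buyer can get 300 next round, worth 0.86 × 300 = 258 now. The seller offers 258 and keeps 300 − 258 = 42.
Round 2 (the buyer proposes): the seller can get 42 next round, worth 0.58 × 42 = 24.36 now. The buyer offers 24.36 and keeps 300 − 24.36 = 275.64.
Round 1 (the seller proposes): the buyer can get 275.64 next round, worth 0.86 × 275.64 = 237.0504 now. The seller offers 237.0504 and keeps 300 − 237.0504 = 62.9496.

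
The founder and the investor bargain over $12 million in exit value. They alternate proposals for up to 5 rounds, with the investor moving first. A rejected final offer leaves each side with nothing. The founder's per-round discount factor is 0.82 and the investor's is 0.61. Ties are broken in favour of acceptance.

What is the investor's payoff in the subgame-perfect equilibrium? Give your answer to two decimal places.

Round 5 (the investor proposes): rejection yields 0 for the founder; the investor offers 0 and keeps 12.
Round 4 (the founder proposes): the investor can get 12 next round, worth 0.61 × 12 = 7.32 now, so the founder offers 7.32, keeping 4.68.
Round 3 (the investor proposes): the founder can get 4.68 next round, worth 0.82 × 4.68 = 3.8376 now; the investor offers that and keeps 8.1624.
Round 2 (the founder proposes): the investor can get 8.1624 next round, worth 0.61 × 8.1624 = 4.979064 now; the founder offers that and keeps 7.020936.
Round 1 (the investor proposes): the founder can get 7.020936 next round, worth 0.82 × 7.020936 = 5.75716752 now; the investor offers that and keeps 6.24283248.

6.24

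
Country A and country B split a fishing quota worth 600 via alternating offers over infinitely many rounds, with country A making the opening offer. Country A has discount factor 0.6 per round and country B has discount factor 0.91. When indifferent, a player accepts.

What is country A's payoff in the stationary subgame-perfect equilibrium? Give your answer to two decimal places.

118.94

In a stationary SPE each proposer offers the other exactly their discounted continuation value.
If country A keeps x when proposing and country B keeps y when proposing, then x = 600 − 0.91y and y = 600 − 0.6x.
Solving: x = 600(1 − 0.91) / (1 − 0.6·0.91) = 54 / 0.454 ≈ 118.9427.
Country B gets 600 − 118.9427 ≈ 481.0573.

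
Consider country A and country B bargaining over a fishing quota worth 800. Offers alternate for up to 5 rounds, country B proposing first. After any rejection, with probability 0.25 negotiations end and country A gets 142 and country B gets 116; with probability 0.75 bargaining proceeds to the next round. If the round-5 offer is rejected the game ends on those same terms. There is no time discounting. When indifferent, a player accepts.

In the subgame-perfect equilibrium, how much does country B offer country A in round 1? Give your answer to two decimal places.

300.79

Round 5 (country B proposes): country A gets 142 if talks fail, so country B offers 142 and keeps 658.
Round 4 (country A proposes): rejecting gives country B an expected 0.75 × 658 + 0.25 × 116 = 522.5; country A offers that and keeps 277.5.
Round 3 (country B proposes): rejecting gives country A an expected 0.75 × 277.5 + 0.25 × 142 = 243.625, so country B offers 243.625, keeping 556.375.
Round 2 (country A proposes): rejecting gives country B an expected 0.75 × 556.375 + 0.25 × 116 = 446.28125; country A offers that and keeps 353.71875.
Round 1 (country B proposes): rejecting gives country A an expected 0.75 × 353.71875 + 0.25 × 142 = 300.7890625. Country B offers 300.7890625 and keeps 800 − 300.7890625 = 499.2109375.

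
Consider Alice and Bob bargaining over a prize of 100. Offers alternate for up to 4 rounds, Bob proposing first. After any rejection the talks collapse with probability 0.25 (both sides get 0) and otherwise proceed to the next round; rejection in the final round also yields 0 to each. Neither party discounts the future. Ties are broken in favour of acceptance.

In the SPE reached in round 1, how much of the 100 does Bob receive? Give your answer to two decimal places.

Round 4 (Alice proposes): rejection yields 0 for Bob; Alice offers 0 and keeps 100.
Round 3 (Bob proposes): rejecting gives Alice an expected 0.75 × 100 = 75. Bob offers 75 and keeps 100 − 75 = 25.
Round 2 (Alice proposes): rejecting gives Bob an expected 0.75 × 25 = 18.75. Alice offers 18.75 and keeps 100 − 18.75 = 81.25.
Round 1 (Bob proposes): rejecting gives Alice an expected 0.75 × 81.25 = 60.9375. Bob offers 60.9375 and keeps 100 − 60.9375 = 39.0625.

39.06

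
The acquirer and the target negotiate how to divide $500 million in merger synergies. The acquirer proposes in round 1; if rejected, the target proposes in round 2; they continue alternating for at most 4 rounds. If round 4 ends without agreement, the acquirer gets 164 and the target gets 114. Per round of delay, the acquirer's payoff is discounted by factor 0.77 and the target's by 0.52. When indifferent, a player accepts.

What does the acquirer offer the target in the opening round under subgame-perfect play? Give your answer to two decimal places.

Round 4 (the target proposes): the acquirer gets 164 if talks fail, so the target offers 164 and keeps 336.
Round 3 (the acquirer proposes): the target can get 336 next round, worth 0.52 × 336 = 174.72 now; the acquirer offers that and keeps 325.28.
Round 2 (the target proposes): the acquirer can get 325.28 next round, worth 0.77 × 325.28 = 250.4656 now, so the target offers 250.4656, keeping 249.5344.
Round 1 (the acquirer proposes): the target can get 249.5344 next round, worth 0.52 × 249.5344 = 129.757888 now. The acquirer offers 129.757888 and keeps 500 − 129.757888 = 370.242112.

129.76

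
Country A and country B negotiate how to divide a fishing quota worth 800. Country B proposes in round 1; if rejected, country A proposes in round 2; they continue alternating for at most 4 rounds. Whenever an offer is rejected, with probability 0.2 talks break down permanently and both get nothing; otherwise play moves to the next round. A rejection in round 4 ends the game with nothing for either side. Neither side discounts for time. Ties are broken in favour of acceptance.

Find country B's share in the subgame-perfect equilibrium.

262.4

Round 4 (country A proposes): rejection yields 0 for country B; country A offers 0 and keeps 800.
Round 3 (country B proposes): rejecting gives country A an expected 0.8 × 800 = 640. Country B offers 640 and keeps 800 − 640 = 160.
Round 2 (country A proposes): rejecting gives country B an expected 0.8 × 160 = 128. Country A offers 128 and keeps 800 − 128 = 672.
Round 1 (country B proposes): rejecting gives country A an expected 0.8 × 672 = 537.6; country B offers that and keeps 262.4.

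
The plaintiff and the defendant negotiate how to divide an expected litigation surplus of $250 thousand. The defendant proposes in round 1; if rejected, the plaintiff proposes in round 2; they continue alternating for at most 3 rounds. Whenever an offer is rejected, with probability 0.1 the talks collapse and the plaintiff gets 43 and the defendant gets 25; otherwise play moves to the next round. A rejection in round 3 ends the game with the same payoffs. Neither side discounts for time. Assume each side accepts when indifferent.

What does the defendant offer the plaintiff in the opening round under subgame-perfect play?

By backward induction:
Round 3 (the defendant proposes): the plaintiff gets 43 if talks fail, so the defendant offers 43 and keeps 207.
Round 2 (the plaintiff proposes): rejecting gives the defendant an expected 0.9 × 207 + 0.1 × 25 = 188.8; the plaintiff offers that and keeps 61.2.
Round 1 (the defendant proposes): rejecting gives the plaintiff an expected 0.9 × 61.2 + 0.1 × 43 = 59.38, so the defendant offers 59.38, keeping 190.62.

59.38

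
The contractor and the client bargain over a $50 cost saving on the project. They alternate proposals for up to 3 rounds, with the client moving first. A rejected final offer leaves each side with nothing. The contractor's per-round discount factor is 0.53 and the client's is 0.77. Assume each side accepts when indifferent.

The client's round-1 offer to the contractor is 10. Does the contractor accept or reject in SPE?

Work out the contractor's continuation value if the offer is rejected.
Round 3 (the client proposes): the contractor will accept anything ≥ 0, so the client offers 0 and keeps 50.
Round 2 (the contractor proposes): the client can get 50 next round, worth 0.77 × 50 = 38.5 now; the contractor offers that and keeps 11.5.
So by rejecting in round 1, the contractor gets 11.5 next round, worth 0.53 × 11.5 = 6.095 now.
Offer 10 ≥ 6.095, so the contractor accepts.

Accept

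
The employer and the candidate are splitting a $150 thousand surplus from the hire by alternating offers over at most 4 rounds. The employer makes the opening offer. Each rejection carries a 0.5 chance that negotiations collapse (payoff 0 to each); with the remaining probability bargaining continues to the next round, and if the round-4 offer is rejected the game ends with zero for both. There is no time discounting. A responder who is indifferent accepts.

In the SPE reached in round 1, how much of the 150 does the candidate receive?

Round 4 (the candidate proposes): rejection yields 0 for the employer; the candidate offers 0 and keeps 150.
Round 3 (the employer proposes): rejecting gives the candidate an expected 0.5 × 150 = 75; the employer offers that and keeps 75.
Round 2 (the candidate proposes): rejecting gives the employer an expected 0.5 × 75 = 37.5. The candidate offers 37.5 and keeps 150 − 37.5 = 112.5.
Round 1 (the employer proposes): rejecting gives the candidate an expected 0.5 × 112.5 = 56.25, so the employer offers 56.25, keeping 93.75.

56.25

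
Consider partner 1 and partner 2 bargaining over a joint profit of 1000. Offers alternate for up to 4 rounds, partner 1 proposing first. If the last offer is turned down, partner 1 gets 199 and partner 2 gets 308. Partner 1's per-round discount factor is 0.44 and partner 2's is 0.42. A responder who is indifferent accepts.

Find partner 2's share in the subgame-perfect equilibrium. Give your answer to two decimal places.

Round 4 (partner 2 proposes): partner 1 gets 199 if talks fail, so partner 2 offers 199 and keeps 801.
Round 3 (partner 1 proposes): partner 2 can get 801 next round, worth 0.42 × 801 = 336.42 now; partner 1 offers that and keeps 663.58.
Round 2 (partner 2 proposes): partner 1 can get 663.58 next round, worth 0.44 × 663.58 = 291.9752 now; partner 2 offers that and keeps 708.0248.
Round 1 (partner 1 proposes): partner 2 can get 708.0248 next round, worth 0.42 × 708.0248 = 297.370416 now, so partner 1 offers 297.370416, keeping 702.629584.

297.37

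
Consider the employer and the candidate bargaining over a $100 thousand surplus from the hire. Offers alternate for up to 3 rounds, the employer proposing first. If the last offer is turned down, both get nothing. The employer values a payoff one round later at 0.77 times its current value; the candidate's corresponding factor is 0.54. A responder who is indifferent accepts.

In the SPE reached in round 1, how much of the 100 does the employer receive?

87.58

By backward induction:
Round 3 (the employer proposes): the candidate will accept anything ≥ 0, so the employer offers 0 and keeps 100.
Round 2 (the candidate proposes): the employer can get 100 next round, worth 0.77 × 100 = 77 now. The candidate offers 77 and keeps 100 − 77 = 23.
Round 1 (the employer proposes): the candidate can get 23 next round, worth 0.54 × 23 = 12.42 now. The employer offers 12.42 and keeps 100 − 12.42 = 87.58.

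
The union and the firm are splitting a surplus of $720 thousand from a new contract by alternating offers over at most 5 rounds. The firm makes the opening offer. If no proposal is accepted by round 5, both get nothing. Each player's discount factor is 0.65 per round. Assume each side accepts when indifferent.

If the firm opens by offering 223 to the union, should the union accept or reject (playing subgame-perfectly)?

Work out the union's continuation value if the offer is rejected.
Round 5 (the firm proposes): rejection yields 0 for the union; the firm offers 0 and keeps 720.
Round 4 (the union proposes): the firm can get 720 next round, worth 0.65 × 720 = 468 now, so the union offers 468, keeping 252.
Round 3 (the firm proposes): the union can get 252 next round, worth 0.65 × 252 = 163.8 now, so the firm offers 163.8, keeping 556.2.
Round 2 (the union proposes): the firm can get 556.2 next round, worth 0.65 × 556.2 = 361.53 now, so the union offers 361.53, keeping 358.47.
So by rejecting in round 1, the union gets 358.47 next round, worth 0.65 × 358.47 = 233.0055 now.
Offer 223 < 233.0055, so the union rejects.

Reject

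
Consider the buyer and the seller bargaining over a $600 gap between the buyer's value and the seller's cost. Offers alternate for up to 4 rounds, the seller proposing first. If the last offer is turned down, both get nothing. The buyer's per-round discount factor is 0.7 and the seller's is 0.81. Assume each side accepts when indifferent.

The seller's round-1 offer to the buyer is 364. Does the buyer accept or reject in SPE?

Round 4 (the buyer proposes): the seller will accept anything ≥ 0, so the buyer offers 0 and keeps 600.
Round 3 (the seller proposes): the buyer can get 600 next round, worth 0.7 × 600 = 420 now; the seller offers that and keeps 180.
Round 2 (the buyer proposes): the seller can get 180 next round, worth 0.81 × 180 = 145.8 now. The buyer offers 145.8 and keeps 600 − 145.8 = 454.2.
So by rejecting in round 1, the buyer gets 454.2 next round, worth 0.7 × 454.2 = 317.94 now.
Offer 364 ≥ 317.94, so the buyer accepts.

Accept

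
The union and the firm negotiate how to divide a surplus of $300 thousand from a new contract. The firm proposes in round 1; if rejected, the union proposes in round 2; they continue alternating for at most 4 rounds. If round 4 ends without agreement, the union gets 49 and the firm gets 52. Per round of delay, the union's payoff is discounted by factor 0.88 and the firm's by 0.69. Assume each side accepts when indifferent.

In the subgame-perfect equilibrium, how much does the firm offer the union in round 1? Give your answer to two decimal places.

214.36

Round 4 (the union proposes): the firm gets 52 if talks fail, so the union offers 52 and keeps 248.
Round 3 (the firm proposes): the union can get 248 next round, worth 0.88 × 248 = 218.24 now, so the firm offers 218.24, keeping 81.76.
Round 2 (the union proposes): the firm can get 81.76 next round, worth 0.69 × 81.76 = 56.4144 now; the union offers that and keeps 243.5856.
Round 1 (the firm proposes): the union can get 243.5856 next round, worth 0.88 × 243.5856 = 214.355328 now, so the firm offers 214.355328, keeping 85.644672.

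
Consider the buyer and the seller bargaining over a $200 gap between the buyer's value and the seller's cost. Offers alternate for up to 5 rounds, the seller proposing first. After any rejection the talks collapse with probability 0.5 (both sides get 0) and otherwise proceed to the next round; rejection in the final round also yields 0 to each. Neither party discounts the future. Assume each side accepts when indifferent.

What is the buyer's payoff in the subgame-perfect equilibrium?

62.5

Round 5 (the seller proposes): rejection yields 0 for the buyer; the seller offers 0 and keeps 200.
Round 4 (the buyer proposes): rejecting gives the seller an expected 0.5 × 200 = 100; the buyer offers that and keeps 100.
Round 3 (the seller proposes): rejecting gives the buyer an expected 0.5 × 100 = 50, so the seller offers 50, keeping 150.
Round 2 (the buyer proposes): rejecting gives the seller an expected 0.5 × 150 = 75, so the buyer offers 75, keeping 125.
Round 1 (the seller proposes): rejecting gives the buyer an expected 0.5 × 125 = 62.5. The seller offers 62.5 and keeps 200 − 62.5 = 137.5.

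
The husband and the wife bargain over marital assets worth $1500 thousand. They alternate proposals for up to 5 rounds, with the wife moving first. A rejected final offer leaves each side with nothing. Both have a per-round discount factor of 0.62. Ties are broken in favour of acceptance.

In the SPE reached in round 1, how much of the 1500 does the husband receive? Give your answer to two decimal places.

Round 5 (the wife proposes): the husband will accept anything ≥ 0, so the wife offers 0 and keeps 1500.
Round 4 (the husband proposes): the wife can get 1500 next round, worth 0.62 × 1500 = 930 now; the husband offers that and keeps 570.
Round 3 (the wife proposes): the husband can get 570 next round, worth 0.62 × 570 = 353.4 now. The wife offers 353.4 and keeps 1500 − 353.4 = 1146.6.
Round 2 (the husband proposes): the wife can get 1146.6 next round, worth 0.62 × 1146.6 = 710.892 now; the husband offers that and keeps 789.108.
Round 1 (the wife proposes): the husband can get 789.108 next round, worth 0.62 × 789.108 = 489.24696 now. The wife offers 489.24696 and keeps 1500 − 489.24696 = 1010.75304.

489.25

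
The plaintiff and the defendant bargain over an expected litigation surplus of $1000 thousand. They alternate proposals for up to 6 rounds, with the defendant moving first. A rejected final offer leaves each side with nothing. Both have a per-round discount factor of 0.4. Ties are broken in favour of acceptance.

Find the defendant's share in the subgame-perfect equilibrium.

Round 6 (the plaintiff proposes): the defendant will accept anything ≥ 0, so the plaintiff offers 0 and keeps 1000.
Round 5 (the defendant proposes): the plaintiff can get 1000 next round, worth 0.4 × 1000 = 400 now, so the defendant offers 400, keeping 600.
Round 4 (the plaintiff proposes): the defendant can get 600 next round, worth 0.4 × 600 = 240 now, so the plaintiff offers 240, keeping 760.
Round 3 (the defendant proposes): the plaintiff can get 760 next round, worth 0.4 × 760 = 304 now; the defendant offers that and keeps 696.
Round 2 (the plaintiff proposes): the defendant can get 696 next round, worth 0.4 × 696 = 278.4 now. The plaintiff offers 278.4 and keeps 1000 − 278.4 = 721.6.
Round 1 (the defendant proposes): the plaintiff can get 721.6 next round, worth 0.4 × 721.6 = 288.64 now, so the defendant offers 288.64, keeping 711.36.

711.36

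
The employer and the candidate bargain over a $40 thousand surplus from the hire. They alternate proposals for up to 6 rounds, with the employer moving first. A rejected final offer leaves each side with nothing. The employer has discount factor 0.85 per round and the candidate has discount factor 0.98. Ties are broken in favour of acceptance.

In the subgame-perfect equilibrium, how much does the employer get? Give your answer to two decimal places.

2.02

Work backward from the last round.
Round 6 (the candidate proposes): the employer will accept anything ≥ 0, so the candidate offers 0 and keeps 40.
Round 5 (the employer proposes): the candidate can get 40 next round, worth 0.98 × 40 = 39.2 now; the employer offers that and keeps 0.8.
Round 4 (the candidate proposes): the employer can get 0.8 next round, worth 0.85 × 0.8 = 0.68 now; the candidate offers that and keeps 39.32.
Round 3 (the employer proposes): the candidate can get 39.32 next round, worth 0.98 × 39.32 = 38.5336 now; the employer offers that and keeps 1.4664.
Round 2 (the candidate proposes): the employer can get 1.4664 next round, worth 0.85 × 1.4664 = 1.24644 now, so the candidate offers 1.24644, keeping 38.75356.
Round 1 (the employer proposes): the candidate can get 38.75356 next round, worth 0.98 × 38.75356 = 37.9784888 now, so the employer offers 37.9784888, keeping 2.0215112.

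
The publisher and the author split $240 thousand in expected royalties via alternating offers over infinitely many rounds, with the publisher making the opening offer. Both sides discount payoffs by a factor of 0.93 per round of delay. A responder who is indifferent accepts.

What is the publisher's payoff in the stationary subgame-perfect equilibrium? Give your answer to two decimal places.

124.35

Let x be the publisher's share when the publisher proposes and y be the author's share when the author proposes.
The author accepts iff offered ≥ 0.93·y, so x = 240 − 0.93y. Symmetrically y = 240 − 0.93x.
Substituting: x = 240 − 0.93(240 − 0.93x), giving x(1 − 0.93·0.93) = 240(1 − 0.93).
So x = 240 × 0.07 / 0.1351 ≈ 124.3523, and the author receives 240 − x ≈ 115.6477.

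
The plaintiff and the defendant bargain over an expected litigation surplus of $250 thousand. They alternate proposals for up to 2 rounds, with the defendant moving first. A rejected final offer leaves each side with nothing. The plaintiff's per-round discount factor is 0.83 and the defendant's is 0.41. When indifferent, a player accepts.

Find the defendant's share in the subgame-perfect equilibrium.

Solve by backward induction from round 2.
Round 2 (the plaintiff proposes): the defendant will accept anything ≥ 0, so the plaintiff offers 0 and keeps 250.
Round 1 (the defendant proposes): the plaintiff can get 250 next round, worth 0.83 × 250 = 207.5 now. The defendant offers 207.5 and keeps 250 − 207.5 = 42.5.

42.5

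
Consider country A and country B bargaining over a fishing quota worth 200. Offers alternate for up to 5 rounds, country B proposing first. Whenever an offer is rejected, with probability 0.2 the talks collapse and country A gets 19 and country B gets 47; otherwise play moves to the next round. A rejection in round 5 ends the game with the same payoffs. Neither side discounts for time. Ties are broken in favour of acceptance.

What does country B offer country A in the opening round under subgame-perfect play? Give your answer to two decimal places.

54.16

By backward induction:
Round 5 (country B proposes): country A gets 19 if talks fail, so country B offers 19 and keeps 181.
Round 4 (country A proposes): rejecting gives country B an expected 0.8 × 181 + 0.2 × 47 = 154.2; country A offers that and keeps 45.8.
Round 3 (country B proposes): rejecting gives country A an expected 0.8 × 45.8 + 0.2 × 19 = 40.44. Country B offers 40.44 and keeps 200 − 40.44 = 159.56.
Round 2 (country A proposes): rejecting gives country B an expected 0.8 × 159.56 + 0.2 × 47 = 137.048. Country A offers 137.048 and keeps 200 − 137.048 = 62.952.
Round 1 (country B proposes): rejecting gives country A an expected 0.8 × 62.952 + 0.2 × 19 = 54.1616, so country B offers 54.1616, keeping 145.8384.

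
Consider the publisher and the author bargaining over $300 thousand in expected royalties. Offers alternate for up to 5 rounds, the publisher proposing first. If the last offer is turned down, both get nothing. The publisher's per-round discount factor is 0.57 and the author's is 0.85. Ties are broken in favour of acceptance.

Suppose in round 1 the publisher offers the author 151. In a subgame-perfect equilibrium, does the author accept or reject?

Reject

Round 5 (the publisher proposes): the author will accept anything ≥ 0, so the publisher offers 0 and keeps 300.
Round 4 (the author proposes): the publisher can get 300 next round, worth 0.57 × 300 = 171 now. The author offers 171 and keeps 300 − 171 = 129.
Round 3 (the publisher proposes): the author can get 129 next round, worth 0.85 × 129 = 109.65 now, so the publisher offers 109.65, keeping 190.35.
Round 2 (the author proposes): the publisher can get 190.35 next round, worth 0.57 × 190.35 = 108.4995 now. The author offers 108.4995 and keeps 300 − 108.4995 = 191.5005.
So by rejecting in round 1, the author gets 191.5005 next round, worth 0.85 × 191.5005 = 162.775425 now.
Offer 151 < 162.775425, so the author rejects.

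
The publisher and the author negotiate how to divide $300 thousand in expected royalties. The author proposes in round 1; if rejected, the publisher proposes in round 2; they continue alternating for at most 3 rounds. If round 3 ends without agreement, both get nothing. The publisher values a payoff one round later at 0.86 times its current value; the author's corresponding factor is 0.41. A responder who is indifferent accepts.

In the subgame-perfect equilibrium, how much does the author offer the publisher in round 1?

152.22

Round 3 (the author proposes): the publisher will accept anything ≥ 0, so the author offers 0 and keeps 300.
Round 2 (the publisher proposes): the author can get 300 next round, worth 0.41 × 300 = 123 now. The publisher offers 123 and keeps 300 − 123 = 177.
Round 1 (the author proposes): the publisher can get 177 next round, worth 0.86 × 177 = 152.22 now; the author offers that and keeps 147.78.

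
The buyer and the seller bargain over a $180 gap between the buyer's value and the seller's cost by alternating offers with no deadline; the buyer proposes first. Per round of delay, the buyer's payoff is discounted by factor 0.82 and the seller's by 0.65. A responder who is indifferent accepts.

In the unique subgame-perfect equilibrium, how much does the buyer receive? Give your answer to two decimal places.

134.90

Let x be the buyer's share when the buyer proposes and y be the seller's share when the seller proposes.
The seller accepts iff offered ≥ 0.65·y, so x = 180 − 0.65y. Symmetrically y = 180 − 0.82x.
Substituting: x = 180 − 0.65(180 − 0.82x), giving x(1 − 0.82·0.65) = 180(1 − 0.65).
So x = 180 × 0.35 / 0.467 ≈ 134.9036, and the seller receives 180 − x ≈ 45.0964.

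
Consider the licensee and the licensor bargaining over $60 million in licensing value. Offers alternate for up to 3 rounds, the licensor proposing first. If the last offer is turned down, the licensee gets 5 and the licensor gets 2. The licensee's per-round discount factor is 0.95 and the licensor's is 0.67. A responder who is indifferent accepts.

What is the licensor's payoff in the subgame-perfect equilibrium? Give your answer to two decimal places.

Round 3 (the licensor proposes): the licensee gets 5 if talks fail, so the licensor offers 5 and keeps 55.
Round 2 (the licensee proposes): the licensor can get 55 next round, worth 0.67 × 55 = 36.85 now. The licensee offers 36.85 and keeps 60 − 36.85 = 23.15.
Round 1 (the licensor proposes): the licensee can get 23.15 next round, worth 0.95 × 23.15 = 21.9925 now. The licensor offers 21.9925 and keeps 60 − 21.9925 = 38.0075.

38.01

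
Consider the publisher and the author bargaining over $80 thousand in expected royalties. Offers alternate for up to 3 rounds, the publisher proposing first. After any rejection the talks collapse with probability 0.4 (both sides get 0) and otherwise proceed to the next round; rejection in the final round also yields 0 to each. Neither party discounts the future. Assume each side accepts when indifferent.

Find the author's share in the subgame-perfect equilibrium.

Round 3 (the publisher proposes): rejection yields 0 for the author; the publisher offers 0 and keeps 80.
Round 2 (the author proposes): rejecting gives the publisher an expected 0.6 × 80 = 48, so the author offers 48, keeping 32.
Round 1 (the publisher proposes): rejecting gives the author an expected 0.6 × 32 = 19.2; the publisher offers that and keeps 60.8.

19.2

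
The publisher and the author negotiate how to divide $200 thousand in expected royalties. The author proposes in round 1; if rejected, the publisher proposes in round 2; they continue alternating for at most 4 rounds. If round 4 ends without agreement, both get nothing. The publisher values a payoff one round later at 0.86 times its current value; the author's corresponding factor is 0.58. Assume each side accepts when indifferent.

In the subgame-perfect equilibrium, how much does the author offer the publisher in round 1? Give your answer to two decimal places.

By backward induction:
Round 4 (the publisher proposes): rejection yields 0 for the author; the publisher offers 0 and keeps 200.
Round 3 (the author proposes): the publisher can get 200 next round, worth 0.86 × 200 = 172 now, so the author offers 172, keeping 28.
Round 2 (the publisher proposes): the author can get 28 next round, worth 0.58 × 28 = 16.24 now. The publisher offers 16.24 and keeps 200 − 16.24 = 183.76.
Round 1 (the author proposes): the publisher can get 183.76 next round, worth 0.86 × 183.76 = 158.0336 now; the author offers that and keeps 41.9664.

158.03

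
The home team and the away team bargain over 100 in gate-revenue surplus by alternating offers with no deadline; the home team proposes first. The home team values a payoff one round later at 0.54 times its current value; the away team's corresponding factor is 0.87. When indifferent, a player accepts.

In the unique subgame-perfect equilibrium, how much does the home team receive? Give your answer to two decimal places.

Let x be the home team's share when the home team proposes and y be the away team's share when the away team proposes.
The away team accepts iff offered ≥ 0.87·y, so x = 100 − 0.87y. Symmetrically y = 100 − 0.54x.
Substituting: x = 100 − 0.87(100 − 0.54x), giving x(1 − 0.54·0.87) = 100(1 − 0.87).
So x = 100 × 0.13 / 0.5302 ≈ 24.5190, and the away team receives 100 − x ≈ 75.4810.

24.52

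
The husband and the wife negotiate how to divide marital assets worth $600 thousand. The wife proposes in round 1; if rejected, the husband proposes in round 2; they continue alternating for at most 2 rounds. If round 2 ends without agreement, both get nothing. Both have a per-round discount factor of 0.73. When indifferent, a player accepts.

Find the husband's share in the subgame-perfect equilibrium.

Round 2 (the husband proposes): rejection yields 0 for the wife; the husband offers 0 and keeps 600.
Round 1 (the wife proposes): the husband can get 600 next round, worth 0.73 × 600 = 438 now. The wife offers 438 and keeps 600 − 438 = 162.

438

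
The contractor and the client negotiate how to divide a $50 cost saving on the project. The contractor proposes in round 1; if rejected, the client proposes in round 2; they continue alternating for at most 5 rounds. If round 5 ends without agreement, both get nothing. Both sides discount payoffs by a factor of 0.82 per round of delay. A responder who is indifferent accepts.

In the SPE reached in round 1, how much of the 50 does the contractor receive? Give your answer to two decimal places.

Round 5 (the contractor proposes): the client will accept anything ≥ 0, so the contractor offers 0 and keeps 50.
Round 4 (the client proposes): the contractor can get 50 next round, worth 0.82 × 50 = 41 now. The client offers 41 and keeps 50 − 41 = 9.
Round 3 (the contractor proposes): the client can get 9 next round, worth 0.82 × 9 = 7.38 now; the contractor offers that and keeps 42.62.
Round 2 (the client proposes): the contractor can get 42.62 next round, worth 0.82 × 42.62 = 34.9484 now, so the client offers 34.9484, keeping 15.0516.
Round 1 (the contractor proposes): the client can get 15.0516 next round, worth 0.82 × 15.0516 = 12.342312 now. The contractor offers 12.342312 and keeps 50 − 12.342312 = 37.657688.

37.66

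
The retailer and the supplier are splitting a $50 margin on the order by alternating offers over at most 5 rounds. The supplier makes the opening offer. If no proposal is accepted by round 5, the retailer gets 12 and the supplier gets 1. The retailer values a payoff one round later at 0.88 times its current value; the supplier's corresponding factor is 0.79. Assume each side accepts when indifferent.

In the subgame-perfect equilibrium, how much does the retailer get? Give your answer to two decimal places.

Solve by backward induction from round 5.
Round 5 (the supplier proposes): the retailer gets 12 if talks fail, so the supplier offers 12 and keeps 38.
Round 4 (the retailer proposes): the supplier can get 38 next round, worth 0.79 × 38 = 30.02 now. The retailer offers 30.02 and keeps 50 − 30.02 = 19.98.
Round 3 (the supplier proposes): the retailer can get 19.98 next round, worth 0.88 × 19.98 = 17.5824 now, so the supplier offers 17.5824, keeping 32.4176.
Round 2 (the retailer proposes): the supplier can get 32.4176 next round, worth 0.79 × 32.4176 = 25.609904 now; the retailer offers that and keeps 24.390096.
Round 1 (the supplier proposes): the retailer can get 24.390096 next round, worth 0.88 × 24.390096 = 21.46328448 now, so the supplier offers 21.46328448, keeping 28.53671552.

21.46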